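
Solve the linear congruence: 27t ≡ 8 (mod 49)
13

Since gcd(27, 49) = 1 divides 8, a solution exists.
Multiply both sides by the inverse of 27 mod 49:
  27^(-1) mod 49 = 20
  x ≡ 20 × 8 ≡ 160 ≡ 13 (mod 49)
Verification: 27 × 13 = 351 = 7 × 49 + 8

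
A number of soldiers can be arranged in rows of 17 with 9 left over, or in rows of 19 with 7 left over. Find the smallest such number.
M = 17 × 19 = 323. M₁ = 19, y₁ ≡ 9 (mod 17). M₂ = 17, y₂ ≡ 9 (mod 19). t = 9×19×9 + 7×17×9 ≡ 26 (mod 323). The smallest positive such number is 26.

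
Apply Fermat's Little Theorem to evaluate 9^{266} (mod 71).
57

By Fermat's Little Theorem, a^(p-1) ≡ 1 (mod p) for prime p and gcd(a, p) = 1
Here p = 71, so 9^70 ≡ 1 (mod 71)
We can reduce the exponent: 266 mod 70 = 56
So 9^266 ≡ 9^56 (mod 71)
Computing: 9^56 mod 71 = 57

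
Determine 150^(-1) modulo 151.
150^(-1) ≡ 150 (mod 151). Verification: 150 × 150 = 22500 ≡ 1 (mod 151)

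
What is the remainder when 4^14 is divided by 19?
Using repeated squaring. 14 = 8 + 4 + 2 (binary 1110). Repeated squaring mod 19: 4^1 ≡ 4; 4^2 ≡ 4² = 16 ≡ 16; 4^4 ≡ 16² = 256 ≡ 9; 4^8 ≡ 9² = 81 ≡ 5. Multiply: 4^14 = 4^8 × 4^4 × 4^2 ≡ 5 × 9 × 16 (mod 19): 5 × 9 = 45 ≡ 7; 7 × 16 = 112 ≡ 17. So 4^14 ≡ 17 (mod 19).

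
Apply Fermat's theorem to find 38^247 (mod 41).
By Fermat: 38^{40} ≡ 1 (mod 41). 247 = 6×40 + 7. So 38^{247} ≡ 38^{7} ≡ 27 (mod 41)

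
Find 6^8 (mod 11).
8 = 8 (binary 1000). Repeated squaring mod 11: 6^1 ≡ 6; 6^2 ≡ 6² = 36 ≡ 3; 6^4 ≡ 3² = 9 ≡ 9; 6^8 ≡ 9² = 81 ≡ 4. So 6^8 ≡ 4 (mod 11).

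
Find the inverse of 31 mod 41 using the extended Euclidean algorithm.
Extended GCD: 31(4) + 41(-3) = 1. So 31^(-1) ≡ 4 ≡ 4 (mod 41). Verify: 31 × 4 = 124 ≡ 1 (mod 41)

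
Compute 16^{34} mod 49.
44

Using successive squaring:
Binary expansion of 34: 100010
Powers of 16 mod 49 (each is the square of the previous):
  16^1 ≡ 16 (mod 49)
  16^2 ≡ 16² = 256 ≡ 11 (mod 49)
  16^4 ≡ 11² = 121 ≡ 23 (mod 49)
  16^8 ≡ 23² = 529 ≡ 39 (mod 49)
  16^16 ≡ 39² = 1521 ≡ 2 (mod 49)
  16^32 ≡ 2² = 4 ≡ 4 (mod 49)
34 = 32 + 2, so 16^34 = 16^32 × 16^2 ≡ 4 × 11 (mod 49)
Multiplying step by step:
  4 × 11 = 44 ≡ 44 (mod 49)
Result: 16^34 ≡ 44 (mod 49)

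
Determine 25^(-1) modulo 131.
25^(-1) ≡ 21 (mod 131). Verification: 25 × 21 = 525 ≡ 1 (mod 131)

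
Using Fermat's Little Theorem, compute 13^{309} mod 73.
30

By Fermat's Little Theorem, a^(p-1) ≡ 1 (mod p) for prime p and gcd(a, p) = 1
Here p = 73, so 13^72 ≡ 1 (mod 73)
We can reduce the exponent: 309 mod 72 = 21
So 13^309 ≡ 13^21 (mod 73)
Computing: 13^21 mod 73 = 30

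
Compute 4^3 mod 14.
3 = 2 + 1 (binary 11). Repeated squaring mod 14: 4^1 ≡ 4; 4^2 ≡ 4² = 16 ≡ 2. Multiply: 4^3 = 4^2 × 4^1 ≡ 2 × 4 (mod 14): 2 × 4 = 8 ≡ 8. So 4^3 ≡ 8 (mod 14).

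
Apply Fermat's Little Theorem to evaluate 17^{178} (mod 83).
51

By Fermat's Little Theorem, a^(p-1) ≡ 1 (mod p) for prime p and gcd(a, p) = 1
Here p = 83, so 17^82 ≡ 1 (mod 83)
We can reduce the exponent: 178 mod 82 = 14
So 17^178 ≡ 17^14 (mod 83)
Computing: 17^14 mod 83 = 51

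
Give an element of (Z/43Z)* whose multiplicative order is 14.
2 has order 14 mod 43 since 2^{14} ≡ 1 (mod 43) and no smaller power works.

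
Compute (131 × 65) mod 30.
25

(131 × 65) = 8515
8515 mod 30 = 25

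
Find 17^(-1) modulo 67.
4

Using Extended Euclidean Algorithm:
gcd(17, 67) = 1
Bezout coefficients: 17 × 4 + 67 × -1 = 1
So 17 × 4 ≡ 1 (mod 67)
The inverse is 4 mod 67 = 4
Verification: 17 × 4 = 68 = 1 × 67 + 1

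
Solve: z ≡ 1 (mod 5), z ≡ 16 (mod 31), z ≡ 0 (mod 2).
M = 5 × 31 × 2 = 310. M₁ = 62, y₁ ≡ 3 (mod 5). M₂ = 10, y₂ ≡ 28 (mod 31). M₃ = 155, y₃ ≡ 1 (mod 2). z = 1×62×3 + 16×10×28 + 0×155×1 ≡ 16 (mod 310)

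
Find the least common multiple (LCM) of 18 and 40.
360

First find GCD(18, 40) using the Euclidean algorithm:
18 = 0 × 40 + 18
40 = 2 × 18 + 4
18 = 4 × 4 + 2
4 = 2 × 2 + 0
GCD(18, 40) = 2

LCM formula: LCM(a, b) = (a × b) / GCD(a, b)
LCM(18, 40) = (18 × 40) / 2
LCM(18, 40) = 720 / 2
LCM(18, 40) = 360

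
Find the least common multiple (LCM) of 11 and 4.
44

First find GCD(11, 4) using the Euclidean algorithm:
11 = 2 × 4 + 3
4 = 1 × 3 + 1
3 = 3 × 1 + 0
GCD(11, 4) = 1

LCM formula: LCM(a, b) = (a × b) / GCD(a, b)
LCM(11, 4) = (11 × 4) / 1
LCM(11, 4) = 44 / 1
LCM(11, 4) = 44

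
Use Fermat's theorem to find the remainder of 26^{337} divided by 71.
26

By Fermat's Little Theorem, a^(p-1) ≡ 1 (mod p) for prime p and gcd(a, p) = 1
Here p = 71, so 26^70 ≡ 1 (mod 71)
We can reduce the exponent: 337 mod 70 = 57
So 26^337 ≡ 26^57 (mod 71)
Computing: 26^57 mod 71 = 26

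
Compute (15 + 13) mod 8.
4

(15 + 13) = 28
28 mod 8 = 4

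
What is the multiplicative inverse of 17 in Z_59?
17^(-1) ≡ 7 (mod 59). Verification: 17 × 7 = 119 ≡ 1 (mod 59)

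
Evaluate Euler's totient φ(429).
240

Prime factorization: 429 = 3 × 11 × 13
Using the formula φ(n) = n × Π(1 - 1/p) for each prime factor p:
φ(429) = 429 × (1 - 1/3) × (1 - 1/11) × (1 - 1/13)
φ(429) = 240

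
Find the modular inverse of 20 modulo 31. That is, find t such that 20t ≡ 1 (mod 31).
14

Using Extended Euclidean Algorithm:
gcd(20, 31) = 1
Bezout coefficients: 20 × 14 + 31 × -9 = 1
So 20 × 14 ≡ 1 (mod 31)
The inverse is 14 mod 31 = 14
Verification: 20 × 14 = 280 = 9 × 31 + 1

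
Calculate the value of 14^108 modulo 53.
Using Fermat: 14^{52} ≡ 1 (mod 53). 108 ≡ 4 (mod 52). So 14^{108} ≡ 14^{4} ≡ 44 (mod 53)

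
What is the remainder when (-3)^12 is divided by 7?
Using Fermat: (-3)^{6} ≡ 1 (mod 7). 12 ≡ 0 (mod 6). So (-3)^{12} ≡ (-3)^{0} ≡ 1 (mod 7)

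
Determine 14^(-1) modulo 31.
14^(-1) ≡ 20 (mod 31). Verification: 14 × 20 = 280 ≡ 1 (mod 31)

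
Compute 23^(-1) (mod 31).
23^(-1) ≡ 27 (mod 31). Verification: 23 × 27 = 621 ≡ 1 (mod 31)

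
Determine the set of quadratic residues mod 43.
QRs mod 43: {1, 4, 6, 9, 10, 11, 13, 14, 15, 16, 17, 21, 23, 24, 25, 31, 35, 36, 38, 40, 41}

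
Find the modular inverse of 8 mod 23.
8^(-1) ≡ 3 (mod 23). Verification: 8 × 3 = 24 ≡ 1 (mod 23)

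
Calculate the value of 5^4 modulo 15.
4 = 4 (binary 100). Repeated squaring mod 15: 5^1 ≡ 5; 5^2 ≡ 5² = 25 ≡ 10; 5^4 ≡ 10² = 100 ≡ 10. So 5^4 ≡ 10 (mod 15).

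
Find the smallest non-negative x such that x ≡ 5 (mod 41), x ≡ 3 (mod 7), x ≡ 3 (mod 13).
2096

Using the Chinese Remainder Theorem:
M = product of moduli = 3731
For equation 1: M_1 = 91, 91 ≡ 9 (mod 41), inverse of 91 mod 41 is 32 (check: 9 × 32 = 288 ≡ 1 (mod 41))
For equation 2: M_2 = 533, 533 ≡ 1 (mod 7), inverse of 533 mod 7 is 1 (check: 1 × 1 = 1 ≡ 1 (mod 7))
For equation 3: M_3 = 287, 287 ≡ 1 (mod 13), inverse of 287 mod 13 is 1 (check: 1 × 1 = 1 ≡ 1 (mod 13))
Combine: x ≡ Σ r_i×M_i×(M_i⁻¹ mod m_i) = 5×91×32 + 3×533×1 + 3×287×1 = 14560 + 1599 + 861 = 17020
17020 mod 3731 = 2096
x ≡ 2096 (mod 3731)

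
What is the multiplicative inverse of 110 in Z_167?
110^(-1) ≡ 41 (mod 167). Verification: 110 × 41 = 4510 ≡ 1 (mod 167)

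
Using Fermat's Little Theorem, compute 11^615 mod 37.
By Fermat: 11^{36} ≡ 1 (mod 37). 615 ≡ 3 (mod 36). So 11^{615} ≡ 11^{3} ≡ 36 (mod 37)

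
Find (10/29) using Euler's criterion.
(10/29) = 10^{14} mod 29 = -1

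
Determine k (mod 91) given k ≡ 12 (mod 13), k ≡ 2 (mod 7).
51

Using the Chinese Remainder Theorem:
M = product of moduli = 91
For equation 1: M_1 = 7, 7 ≡ 7 (mod 13), inverse of 7 mod 13 is 2 (check: 7 × 2 = 14 ≡ 1 (mod 13))
For equation 2: M_2 = 13, 13 ≡ 6 (mod 7), inverse of 13 mod 7 is 6 (check: 6 × 6 = 36 ≡ 1 (mod 7))
Combine: k ≡ Σ r_i×M_i×(M_i⁻¹ mod m_i) = 12×7×2 + 2×13×6 = 168 + 156 = 324
324 mod 91 = 51
k ≡ 51 (mod 91)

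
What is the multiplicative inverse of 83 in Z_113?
64

Using Extended Euclidean Algorithm:
gcd(83, 113) = 1
Bezout coefficients: 83 × -49 + 113 × 36 = 1
So 83 × -49 ≡ 1 (mod 113)
The inverse is -49 mod 113 = 64
Verification: 83 × 64 = 5312 = 47 × 113 + 1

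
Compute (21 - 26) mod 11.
6

(21 - 26) = -5
-5 mod 11 = 6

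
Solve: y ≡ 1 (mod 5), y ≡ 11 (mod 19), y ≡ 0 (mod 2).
M = 5 × 19 × 2 = 190. M₁ = 38, y₁ ≡ 2 (mod 5). M₂ = 10, y₂ ≡ 2 (mod 19). M₃ = 95, y₃ ≡ 1 (mod 2). y = 1×38×2 + 11×10×2 + 0×95×1 ≡ 106 (mod 190)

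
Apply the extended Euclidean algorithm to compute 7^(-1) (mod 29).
Extended GCD: 7(-4) + 29(1) = 1. So 7^(-1) ≡ 25 ≡ 25 (mod 29). Verify: 7 × 25 = 175 ≡ 1 (mod 29)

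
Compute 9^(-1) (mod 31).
7

Using Extended Euclidean Algorithm:
gcd(9, 31) = 1
Bezout coefficients: 9 × 7 + 31 × -2 = 1
So 9 × 7 ≡ 1 (mod 31)
The inverse is 7 mod 31 = 7
Verification: 9 × 7 = 63 = 2 × 31 + 1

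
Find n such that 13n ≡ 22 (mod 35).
34

Since gcd(13, 35) = 1 divides 22, a solution exists.
Multiply both sides by the inverse of 13 mod 35:
  13^(-1) mod 35 = 27
  x ≡ 27 × 22 ≡ 594 ≡ 34 (mod 35)
Verification: 13 × 34 = 442 = 12 × 35 + 22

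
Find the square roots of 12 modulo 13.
The square roots of 12 mod 13 are 8 and 5. Verify: 8² = 64 ≡ 12 (mod 13)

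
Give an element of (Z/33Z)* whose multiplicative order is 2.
10 has order 2 mod 33 since 10^{2} ≡ 1 (mod 33) and no smaller power works.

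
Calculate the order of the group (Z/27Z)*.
18

Prime factorization: 27 = 3^3
Using the formula φ(n) = n × Π(1 - 1/p) for each prime factor p:
φ(27) = 27 × (1 - 1/3)
φ(27) = 18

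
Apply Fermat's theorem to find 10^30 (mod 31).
By Fermat's Little Theorem, 10^{30} ≡ 1 (mod 31) since 31 is prime and gcd(10, 31) = 1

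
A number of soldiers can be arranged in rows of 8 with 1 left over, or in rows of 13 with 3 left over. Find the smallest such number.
M = 8 × 13 = 104. M₁ = 13, y₁ ≡ 5 (mod 8). M₂ = 8, y₂ ≡ 5 (mod 13). t = 1×13×5 + 3×8×5 ≡ 81 (mod 104). The smallest positive such number is 81.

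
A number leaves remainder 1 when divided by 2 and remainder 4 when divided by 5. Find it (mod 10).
M = 2 × 5 = 10. M₁ = 5, y₁ ≡ 1 (mod 2). M₂ = 2, y₂ ≡ 3 (mod 5). x = 1×5×1 + 4×2×3 ≡ 9 (mod 10)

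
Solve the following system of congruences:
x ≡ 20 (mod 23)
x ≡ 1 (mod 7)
43

Using the Chinese Remainder Theorem:
M = product of moduli = 161
For equation 1: M_1 = 7, 7 ≡ 7 (mod 23), inverse of 7 mod 23 is 10 (check: 7 × 10 = 70 ≡ 1 (mod 23))
For equation 2: M_2 = 23, 23 ≡ 2 (mod 7), inverse of 23 mod 7 is 4 (check: 2 × 4 = 8 ≡ 1 (mod 7))
Combine: x ≡ Σ r_i×M_i×(M_i⁻¹ mod m_i) = 20×7×10 + 1×23×4 = 1400 + 92 = 1492
1492 mod 161 = 43
x ≡ 43 (mod 161)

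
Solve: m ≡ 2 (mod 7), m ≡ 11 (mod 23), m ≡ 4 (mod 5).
M = 7 × 23 × 5 = 805. M₁ = 115, y₁ ≡ 5 (mod 7). M₂ = 35, y₂ ≡ 2 (mod 23). M₃ = 161, y₃ ≡ 1 (mod 5). m = 2×115×5 + 11×35×2 + 4×161×1 ≡ 149 (mod 805)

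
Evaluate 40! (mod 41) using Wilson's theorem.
By Wilson's theorem, (40)! ≡ -1 ≡ 40 (mod 41)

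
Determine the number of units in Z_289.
272

Prime factorization: 289 = 17^2
Using the formula φ(n) = n × Π(1 - 1/p) for each prime factor p:
φ(289) = 289 × (1 - 1/17)
φ(289) = 272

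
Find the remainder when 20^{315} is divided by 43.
By Fermat: 20^{42} ≡ 1 (mod 43). 315 = 7×42 + 21. So 20^{315} ≡ 20^{21} ≡ 42 (mod 43)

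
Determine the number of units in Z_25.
20

Prime factorization: 25 = 5^2
Using the formula φ(n) = n × Π(1 - 1/p) for each prime factor p:
φ(25) = 25 × (1 - 1/5)
φ(25) = 20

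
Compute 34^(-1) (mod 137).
34^(-1) ≡ 133 (mod 137). Verification: 34 × 133 = 4522 ≡ 1 (mod 137)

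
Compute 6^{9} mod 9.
0

Using successive squaring:
Binary expansion of 9: 1001
Powers of 6 mod 9 (each is the square of the previous):
  6^1 ≡ 6 (mod 9)
  6^2 ≡ 6² = 36 ≡ 0 (mod 9)
  6^4 ≡ 0² = 0 ≡ 0 (mod 9)
  6^8 ≡ 0² = 0 ≡ 0 (mod 9)
9 = 8 + 1, so 6^9 = 6^8 × 6^1 ≡ 0 × 6 (mod 9)
Multiplying step by step:
  0 × 6 = 0 ≡ 0 (mod 9)
Result: 6^9 ≡ 0 (mod 9)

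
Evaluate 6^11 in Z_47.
Using repeated squaring. 11 = 8 + 2 + 1 (binary 1011). Repeated squaring mod 47: 6^1 ≡ 6; 6^2 ≡ 6² = 36 ≡ 36; 6^4 ≡ 36² = 1296 ≡ 27; 6^8 ≡ 27² = 729 ≡ 24. Multiply: 6^11 = 6^8 × 6^2 × 6^1 ≡ 24 × 36 × 6 (mod 47): 24 × 36 = 864 ≡ 18; 18 × 6 = 108 ≡ 14. So 6^11 ≡ 14 (mod 47).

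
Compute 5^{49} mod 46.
43

Using successive squaring:
Binary expansion of 49: 110001
Powers of 5 mod 46 (each is the square of the previous):
  5^1 ≡ 5 (mod 46)
  5^2 ≡ 5² = 25 ≡ 25 (mod 46)
  5^4 ≡ 25² = 625 ≡ 27 (mod 46)
  5^8 ≡ 27² = 729 ≡ 39 (mod 46)
  5^16 ≡ 39² = 1521 ≡ 3 (mod 46)
  5^32 ≡ 3² = 9 ≡ 9 (mod 46)
49 = 32 + 16 + 1, so 5^49 = 5^32 × 5^16 × 5^1 ≡ 9 × 3 × 5 (mod 46)
Multiplying step by step:
  9 × 3 = 27 ≡ 27 (mod 46)
  27 × 5 = 135 ≡ 43 (mod 46)
Result: 5^49 ≡ 43 (mod 46)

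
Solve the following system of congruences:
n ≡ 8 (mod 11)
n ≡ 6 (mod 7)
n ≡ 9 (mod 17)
349

Using the Chinese Remainder Theorem:
M = product of moduli = 1309
For equation 1: M_1 = 119, 119 ≡ 9 (mod 11), inverse of 119 mod 11 is 5 (check: 9 × 5 = 45 ≡ 1 (mod 11))
For equation 2: M_2 = 187, 187 ≡ 5 (mod 7), inverse of 187 mod 7 is 3 (check: 5 × 3 = 15 ≡ 1 (mod 7))
For equation 3: M_3 = 77, 77 ≡ 9 (mod 17), inverse of 77 mod 17 is 2 (check: 9 × 2 = 18 ≡ 1 (mod 17))
Combine: n ≡ Σ r_i×M_i×(M_i⁻¹ mod m_i) = 8×119×5 + 6×187×3 + 9×77×2 = 4760 + 3366 + 1386 = 9512
9512 mod 1309 = 349
n ≡ 349 (mod 1309)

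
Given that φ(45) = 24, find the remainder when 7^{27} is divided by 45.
By Euler: 7^{24} ≡ 1 (mod 45) since gcd(7, 45) = 1. 27 = 1×24 + 3. So 7^{27} ≡ 7^{3} ≡ 28 (mod 45)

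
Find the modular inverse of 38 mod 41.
38^(-1) ≡ 27 (mod 41). Verification: 38 × 27 = 1026 ≡ 1 (mod 41)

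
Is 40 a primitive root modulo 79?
No

To verify, check if 40^(78/q) ≢ 1 (mod 79) for each prime divisor q of 78
Divisors of 78 = 78: [1, 2, 3, 6, 13, 26, 39, 78]
  40^(78/2) = 40^39 ≡ 1 (mod 79)
  40^(78/3) = 40^26 ≡ 55 (mod 79)
  40^(78/13) = 40^6 ≡ 21 (mod 79)
Conclusion: 40 is not a primitive root modulo 79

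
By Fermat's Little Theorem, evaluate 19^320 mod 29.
By Fermat: 19^{28} ≡ 1 (mod 29). 320 ≡ 12 (mod 28). So 19^{320} ≡ 19^{12} ≡ 20 (mod 29)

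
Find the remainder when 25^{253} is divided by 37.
By Fermat: 25^{36} ≡ 1 (mod 37). 253 = 7×36 + 1. So 25^{253} ≡ 25^{1} ≡ 25 (mod 37)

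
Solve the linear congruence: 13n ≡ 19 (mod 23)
5

Since gcd(13, 23) = 1 divides 19, a solution exists.
Multiply both sides by the inverse of 13 mod 23:
  13^(-1) mod 23 = 16
  x ≡ 16 × 19 ≡ 304 ≡ 5 (mod 23)
Verification: 13 × 5 = 65 = 2 × 23 + 19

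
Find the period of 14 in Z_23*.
Powers of 14 mod 23: 14^1≡14, 14^2≡12, 14^3≡7, 14^4≡6, 14^5≡15, 14^6≡3, 14^7≡19, 14^8≡13, 14^9≡21, 14^10≡18, 14^11≡22, 14^12≡9, 14^13≡11, 14^14≡16, 14^15≡17, 14^16≡8, 14^17≡20, 14^18≡4, 14^19≡10, 14^20≡2, 14^21≡5, 14^22≡1. Order = 22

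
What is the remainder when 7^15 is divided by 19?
Using repeated squaring. 15 = 8 + 4 + 2 + 1 (binary 1111). Repeated squaring mod 19: 7^1 ≡ 7; 7^2 ≡ 7² = 49 ≡ 11; 7^4 ≡ 11² = 121 ≡ 7; 7^8 ≡ 7² = 49 ≡ 11. Multiply: 7^15 = 7^8 × 7^4 × 7^2 × 7^1 ≡ 11 × 7 × 11 × 7 (mod 19): 11 × 7 = 77 ≡ 1; 1 × 11 = 11 ≡ 11; 11 × 7 = 77 ≡ 1. So 7^15 ≡ 1 (mod 19).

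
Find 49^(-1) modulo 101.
33

Using Extended Euclidean Algorithm:
gcd(49, 101) = 1
Bezout coefficients: 49 × 33 + 101 × -16 = 1
So 49 × 33 ≡ 1 (mod 101)
The inverse is 33 mod 101 = 33
Verification: 49 × 33 = 1617 = 16 × 101 + 1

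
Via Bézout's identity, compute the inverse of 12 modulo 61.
Extended GCD: 12(-5) + 61(1) = 1. So 12^(-1) ≡ 56 ≡ 56 (mod 61). Verify: 12 × 56 = 672 ≡ 1 (mod 61)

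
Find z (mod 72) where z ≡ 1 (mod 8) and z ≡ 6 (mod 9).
M = 8 × 9 = 72. M₁ = 9, y₁ ≡ 1 (mod 8). M₂ = 8, y₂ ≡ 8 (mod 9). z = 1×9×1 + 6×8×8 ≡ 33 (mod 72)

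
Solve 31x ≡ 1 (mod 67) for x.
13

Using Extended Euclidean Algorithm:
gcd(31, 67) = 1
Bezout coefficients: 31 × 13 + 67 × -6 = 1
So 31 × 13 ≡ 1 (mod 67)
The inverse is 13 mod 67 = 13
Verification: 31 × 13 = 403 = 6 × 67 + 1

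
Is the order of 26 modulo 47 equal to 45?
No, the actual order is 46, not 45.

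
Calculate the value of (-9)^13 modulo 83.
Using repeated squaring. (-9) ≡ 74 (mod 83). 13 = 8 + 4 + 1 (binary 1101). Repeated squaring mod 83: 74^1 ≡ 74; 74^2 ≡ 74² = 5476 ≡ 81; 74^4 ≡ 81² = 6561 ≡ 4; 74^8 ≡ 4² = 16 ≡ 16. Multiply: (-9)^13 ≡ 74^8 × 74^4 × 74^1 ≡ 16 × 4 × 74 (mod 83): 16 × 4 = 64 ≡ 64; 64 × 74 = 4736 ≡ 5. So (-9)^13 ≡ 5 (mod 83).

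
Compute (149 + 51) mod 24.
8

(149 + 51) = 200
200 mod 24 = 8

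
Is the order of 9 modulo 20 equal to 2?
Yes, ord_20(9) = 2.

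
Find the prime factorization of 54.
2 × 3^3

Divide by primes starting from smallest:
54 ÷ 2 = 27
27 ÷ 3 = 9
9 ÷ 3 = 3
3 ÷ 3 = 1

54 = 2 × 3^3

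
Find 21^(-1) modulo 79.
64

Using Extended Euclidean Algorithm:
gcd(21, 79) = 1
Bezout coefficients: 21 × -15 + 79 × 4 = 1
So 21 × -15 ≡ 1 (mod 79)
The inverse is -15 mod 79 = 64
Verification: 21 × 64 = 1344 = 17 × 79 + 1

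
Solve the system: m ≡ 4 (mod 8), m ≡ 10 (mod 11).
M = 8 × 11 = 88. M₁ = 11, y₁ ≡ 3 (mod 8). M₂ = 8, y₂ ≡ 7 (mod 11). m = 4×11×3 + 10×8×7 ≡ 76 (mod 88)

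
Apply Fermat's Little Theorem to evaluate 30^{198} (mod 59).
27

By Fermat's Little Theorem, a^(p-1) ≡ 1 (mod p) for prime p and gcd(a, p) = 1
Here p = 59, so 30^58 ≡ 1 (mod 59)
We can reduce the exponent: 198 mod 58 = 24
So 30^198 ≡ 30^24 (mod 59)
Computing: 30^24 mod 59 = 27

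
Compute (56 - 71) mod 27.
12

(56 - 71) = -15
-15 mod 27 = 12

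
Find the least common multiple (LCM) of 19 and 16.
304

First find GCD(19, 16) using the Euclidean algorithm:
19 = 1 × 16 + 3
16 = 5 × 3 + 1
3 = 3 × 1 + 0
GCD(19, 16) = 1

LCM formula: LCM(a, b) = (a × b) / GCD(a, b)
LCM(19, 16) = (19 × 16) / 1
LCM(19, 16) = 304 / 1
LCM(19, 16) = 304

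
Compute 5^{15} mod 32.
13

Using successive squaring:
Binary expansion of 15: 1111
Powers of 5 mod 32 (each is the square of the previous):
  5^1 ≡ 5 (mod 32)
  5^2 ≡ 5² = 25 ≡ 25 (mod 32)
  5^4 ≡ 25² = 625 ≡ 17 (mod 32)
  5^8 ≡ 17² = 289 ≡ 1 (mod 32)
15 = 8 + 4 + 2 + 1, so 5^15 = 5^8 × 5^4 × 5^2 × 5^1 ≡ 1 × 17 × 25 × 5 (mod 32)
Multiplying step by step:
  1 × 17 = 17 ≡ 17 (mod 32)
  17 × 25 = 425 ≡ 9 (mod 32)
  9 × 5 = 45 ≡ 13 (mod 32)
Result: 5^15 ≡ 13 (mod 32)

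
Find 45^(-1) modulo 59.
21

Using Extended Euclidean Algorithm:
gcd(45, 59) = 1
Bezout coefficients: 45 × 21 + 59 × -16 = 1
So 45 × 21 ≡ 1 (mod 59)
The inverse is 21 mod 59 = 21
Verification: 45 × 21 = 945 = 16 × 59 + 1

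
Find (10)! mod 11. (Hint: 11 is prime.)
By Wilson's theorem, (10)! ≡ -1 ≡ 10 (mod 11)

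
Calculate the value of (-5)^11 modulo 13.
Using repeated squaring. (-5) ≡ 8 (mod 13). 11 = 8 + 2 + 1 (binary 1011). Repeated squaring mod 13: 8^1 ≡ 8; 8^2 ≡ 8² = 64 ≡ 12; 8^4 ≡ 12² = 144 ≡ 1; 8^8 ≡ 1² = 1 ≡ 1. Multiply: (-5)^11 ≡ 8^8 × 8^2 × 8^1 ≡ 1 × 12 × 8 (mod 13): 1 × 12 = 12 ≡ 12; 12 × 8 = 96 ≡ 5. So (-5)^11 ≡ 5 (mod 13).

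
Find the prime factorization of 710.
2 × 5 × 71

Divide by primes starting from smallest:
710 ÷ 2 = 355
355 ÷ 5 = 71
71 ÷ 71 = 1

710 = 2 × 5 × 71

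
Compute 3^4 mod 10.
4 = 4 (binary 100). Repeated squaring mod 10: 3^1 ≡ 3; 3^2 ≡ 3² = 9 ≡ 9; 3^4 ≡ 9² = 81 ≡ 1. So 3^4 ≡ 1 (mod 10).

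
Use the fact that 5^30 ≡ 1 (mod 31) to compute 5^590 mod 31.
By Fermat: 5^{30} ≡ 1 (mod 31). 590 ≡ 20 (mod 30). So 5^{590} ≡ 5^{20} ≡ 25 (mod 31)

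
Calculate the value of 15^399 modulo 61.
Using Fermat: 15^{60} ≡ 1 (mod 61). 399 ≡ 39 (mod 60). So 15^{399} ≡ 15^{39} ≡ 9 (mod 61)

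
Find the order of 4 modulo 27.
Powers of 4 mod 27: 4^1≡4, 4^2≡16, 4^3≡10, 4^4≡13, 4^5≡25, 4^6≡19, 4^7≡22, 4^8≡7, 4^9≡1. Order = 9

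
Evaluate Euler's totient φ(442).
192

Prime factorization: 442 = 2 × 13 × 17
Using the formula φ(n) = n × Π(1 - 1/p) for each prime factor p:
φ(442) = 442 × (1 - 1/2) × (1 - 1/13) × (1 - 1/17)
φ(442) = 192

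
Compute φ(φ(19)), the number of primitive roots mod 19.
Number of primitive roots mod 19 = φ(18) = 6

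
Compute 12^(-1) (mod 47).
12^(-1) ≡ 4 (mod 47). Verification: 12 × 4 = 48 ≡ 1 (mod 47)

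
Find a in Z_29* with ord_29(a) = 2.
28 has order 2 mod 29 since 28^{2} ≡ 1 (mod 29) and no smaller power works.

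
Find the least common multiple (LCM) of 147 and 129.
6321

First find GCD(147, 129) using the Euclidean algorithm:
147 = 1 × 129 + 18
129 = 7 × 18 + 3
18 = 6 × 3 + 0
GCD(147, 129) = 3

LCM formula: LCM(a, b) = (a × b) / GCD(a, b)
LCM(147, 129) = (147 × 129) / 3
LCM(147, 129) = 18963 / 3
LCM(147, 129) = 6321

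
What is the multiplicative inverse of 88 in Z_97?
43

Using Extended Euclidean Algorithm:
gcd(88, 97) = 1
Bezout coefficients: 88 × 43 + 97 × -39 = 1
So 88 × 43 ≡ 1 (mod 97)
The inverse is 43 mod 97 = 43
Verification: 88 × 43 = 3784 = 39 × 97 + 1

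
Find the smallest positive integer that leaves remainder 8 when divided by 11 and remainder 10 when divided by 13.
M = 11 × 13 = 143. M₁ = 13, y₁ ≡ 6 (mod 11). M₂ = 11, y₂ ≡ 6 (mod 13). n = 8×13×6 + 10×11×6 ≡ 140 (mod 143). The smallest positive such number is 140.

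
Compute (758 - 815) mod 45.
33

(758 - 815) = -57
-57 mod 45 = 33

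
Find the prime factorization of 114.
2 × 3 × 19

Divide by primes starting from smallest:
114 ÷ 2 = 57
57 ÷ 3 = 19
19 ÷ 19 = 1

114 = 2 × 3 × 19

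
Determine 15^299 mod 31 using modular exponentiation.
Using Fermat: 15^{30} ≡ 1 (mod 31). 299 ≡ 29 (mod 30). So 15^{299} ≡ 15^{29} ≡ 29 (mod 31)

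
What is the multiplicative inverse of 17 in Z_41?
29

Using Extended Euclidean Algorithm:
gcd(17, 41) = 1
Bezout coefficients: 17 × -12 + 41 × 5 = 1
So 17 × -12 ≡ 1 (mod 41)
The inverse is -12 mod 41 = 29
Verification: 17 × 29 = 493 = 12 × 41 + 1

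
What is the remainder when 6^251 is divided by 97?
Using Fermat: 6^{96} ≡ 1 (mod 97). 251 ≡ 59 (mod 96). So 6^{251} ≡ 6^{59} ≡ 81 (mod 97)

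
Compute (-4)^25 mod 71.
Using repeated squaring. (-4) ≡ 67 (mod 71). 25 = 16 + 8 + 1 (binary 11001). Repeated squaring mod 71: 67^1 ≡ 67; 67^2 ≡ 67² = 4489 ≡ 16; 67^4 ≡ 16² = 256 ≡ 43; 67^8 ≡ 43² = 1849 ≡ 3; 67^16 ≡ 3² = 9 ≡ 9. Multiply: (-4)^25 ≡ 67^16 × 67^8 × 67^1 ≡ 9 × 3 × 67 (mod 71): 9 × 3 = 27 ≡ 27; 27 × 67 = 1809 ≡ 34. So (-4)^25 ≡ 34 (mod 71).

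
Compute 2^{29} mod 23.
13

Using successive squaring:
Binary expansion of 29: 11101
Powers of 2 mod 23 (each is the square of the previous):
  2^1 ≡ 2 (mod 23)
  2^2 ≡ 2² = 4 ≡ 4 (mod 23)
  2^4 ≡ 4² = 16 ≡ 16 (mod 23)
  2^8 ≡ 16² = 256 ≡ 3 (mod 23)
  2^16 ≡ 3² = 9 ≡ 9 (mod 23)
29 = 16 + 8 + 4 + 1, so 2^29 = 2^16 × 2^8 × 2^4 × 2^1 ≡ 9 × 3 × 16 × 2 (mod 23)
Multiplying step by step:
  9 × 3 = 27 ≡ 4 (mod 23)
  4 × 16 = 64 ≡ 18 (mod 23)
  18 × 2 = 36 ≡ 13 (mod 23)
Result: 2^29 ≡ 13 (mod 23)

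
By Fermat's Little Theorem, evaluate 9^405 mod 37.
By Fermat: 9^{36} ≡ 1 (mod 37). 405 ≡ 9 (mod 36). So 9^{405} ≡ 9^{9} ≡ 1 (mod 37)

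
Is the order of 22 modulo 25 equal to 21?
No, the actual order is 20, not 21.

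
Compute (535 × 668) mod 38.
28

(535 × 668) = 357380
357380 mod 38 = 28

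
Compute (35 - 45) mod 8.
6

(35 - 45) = -10
-10 mod 8 = 6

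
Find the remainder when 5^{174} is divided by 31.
By Fermat: 5^{30} ≡ 1 (mod 31). 174 = 5×30 + 24. So 5^{174} ≡ 5^{24} ≡ 1 (mod 31)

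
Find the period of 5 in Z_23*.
Powers of 5 mod 23: 5^1≡5, 5^2≡2, 5^3≡10, 5^4≡4, 5^5≡20, 5^6≡8, 5^7≡17, 5^8≡16, 5^9≡11, 5^10≡9, 5^11≡22, 5^12≡18, 5^13≡21, 5^14≡13, 5^15≡19, 5^16≡3, 5^17≡15, 5^18≡6, 5^19≡7, 5^20≡12, 5^21≡14, 5^22≡1. Order = 22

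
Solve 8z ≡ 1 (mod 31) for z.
8^(-1) ≡ 4 (mod 31). Verification: 8 × 4 = 32 ≡ 1 (mod 31)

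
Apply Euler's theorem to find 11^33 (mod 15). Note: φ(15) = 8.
By Euler: 11^{8} ≡ 1 (mod 15) since gcd(11, 15) = 1. 33 = 4×8 + 1. So 11^{33} ≡ 11^{1} ≡ 11 (mod 15)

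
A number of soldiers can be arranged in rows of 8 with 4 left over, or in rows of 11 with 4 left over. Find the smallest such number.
M = 8 × 11 = 88. M₁ = 11, y₁ ≡ 3 (mod 8). M₂ = 8, y₂ ≡ 7 (mod 11). m = 4×11×3 + 4×8×7 ≡ 4 (mod 88). The smallest positive such number is 4.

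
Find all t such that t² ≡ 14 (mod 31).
The square roots of 14 mod 31 are 18 and 13. Verify: 18² = 324 ≡ 14 (mod 31)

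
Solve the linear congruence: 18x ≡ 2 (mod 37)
33

Since gcd(18, 37) = 1 divides 2, a solution exists.
Multiply both sides by the inverse of 18 mod 37:
  18^(-1) mod 37 = 35
  x ≡ 35 × 2 ≡ 70 ≡ 33 (mod 37)
Verification: 18 × 33 = 594 = 16 × 37 + 2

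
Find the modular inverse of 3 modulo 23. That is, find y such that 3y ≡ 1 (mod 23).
8

Using Extended Euclidean Algorithm:
gcd(3, 23) = 1
Bezout coefficients: 3 × 8 + 23 × -1 = 1
So 3 × 8 ≡ 1 (mod 23)
The inverse is 8 mod 23 = 8
Verification: 3 × 8 = 24 = 1 × 23 + 1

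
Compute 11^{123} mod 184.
155

Using successive squaring:
Binary expansion of 123: 1111011
Powers of 11 mod 184 (each is the square of the previous):
  11^1 ≡ 11 (mod 184)
  11^2 ≡ 11² = 121 ≡ 121 (mod 184)
  11^4 ≡ 121² = 14641 ≡ 105 (mod 184)
  11^8 ≡ 105² = 11025 ≡ 169 (mod 184)
  11^16 ≡ 169² = 28561 ≡ 41 (mod 184)
  11^32 ≡ 41² = 1681 ≡ 25 (mod 184)
  11^64 ≡ 25² = 625 ≡ 73 (mod 184)
123 = 64 + 32 + 16 + 8 + 2 + 1, so 11^123 = 11^64 × 11^32 × 11^16 × 11^8 × 11^2 × 11^1 ≡ 73 × 25 × 41 × 169 × 121 × 11 (mod 184)
Multiplying step by step:
  73 × 25 = 1825 ≡ 169 (mod 184)
  169 × 41 = 6929 ≡ 121 (mod 184)
  121 × 169 = 20449 ≡ 25 (mod 184)
  25 × 121 = 3025 ≡ 81 (mod 184)
  81 × 11 = 891 ≡ 155 (mod 184)
Result: 11^123 ≡ 155 (mod 184)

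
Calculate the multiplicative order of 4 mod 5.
Powers of 4 mod 5: 4^1≡4, 4^2≡1. Order = 2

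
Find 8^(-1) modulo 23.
3

Using Extended Euclidean Algorithm:
gcd(8, 23) = 1
Bezout coefficients: 8 × 3 + 23 × -1 = 1
So 8 × 3 ≡ 1 (mod 23)
The inverse is 3 mod 23 = 3
Verification: 8 × 3 = 24 = 1 × 23 + 1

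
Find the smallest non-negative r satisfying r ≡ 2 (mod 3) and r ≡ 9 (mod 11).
M = 3 × 11 = 33. M₁ = 11, y₁ ≡ 2 (mod 3). M₂ = 3, y₂ ≡ 4 (mod 11). r = 2×11×2 + 9×3×4 ≡ 20 (mod 33)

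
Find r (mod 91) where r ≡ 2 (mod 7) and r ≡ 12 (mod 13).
M = 7 × 13 = 91. M₁ = 13, y₁ ≡ 6 (mod 7). M₂ = 7, y₂ ≡ 2 (mod 13). r = 2×13×6 + 12×7×2 ≡ 51 (mod 91)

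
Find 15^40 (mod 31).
Using Fermat: 15^{30} ≡ 1 (mod 31). 40 ≡ 10 (mod 30). So 15^{40} ≡ 15^{10} ≡ 1 (mod 31)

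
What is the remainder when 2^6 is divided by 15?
6 = 4 + 2 (binary 110). Repeated squaring mod 15: 2^1 ≡ 2; 2^2 ≡ 2² = 4 ≡ 4; 2^4 ≡ 4² = 16 ≡ 1. Multiply: 2^6 = 2^4 × 2^2 ≡ 1 × 4 (mod 15): 1 × 4 = 4 ≡ 4. So 2^6 ≡ 4 (mod 15).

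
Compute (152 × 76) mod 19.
0

(152 × 76) = 11552
11552 mod 19 = 0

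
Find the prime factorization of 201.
3 × 67

Divide by primes starting from smallest:
201 ÷ 3 = 67
67 ÷ 67 = 1

201 = 3 × 67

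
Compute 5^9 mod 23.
9 = 8 + 1 (binary 1001). Repeated squaring mod 23: 5^1 ≡ 5; 5^2 ≡ 5² = 25 ≡ 2; 5^4 ≡ 2² = 4 ≡ 4; 5^8 ≡ 4² = 16 ≡ 16. Multiply: 5^9 = 5^8 × 5^1 ≡ 16 × 5 (mod 23): 16 × 5 = 80 ≡ 11. So 5^9 ≡ 11 (mod 23).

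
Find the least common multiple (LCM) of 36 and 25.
900

First find GCD(36, 25) using the Euclidean algorithm:
36 = 1 × 25 + 11
25 = 2 × 11 + 3
11 = 3 × 3 + 2
3 = 1 × 2 + 1
2 = 2 × 1 + 0
GCD(36, 25) = 1

LCM formula: LCM(a, b) = (a × b) / GCD(a, b)
LCM(36, 25) = (36 × 25) / 1
LCM(36, 25) = 900 / 1
LCM(36, 25) = 900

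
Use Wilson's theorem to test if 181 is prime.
(180)! mod 181 = 180. Since 180 ≡ -1 (mod 181), 181 is prime.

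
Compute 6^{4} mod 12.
0

Using successive squaring:
Binary expansion of 4: 100
Powers of 6 mod 12 (each is the square of the previous):
  6^1 ≡ 6 (mod 12)
  6^2 ≡ 6² = 36 ≡ 0 (mod 12)
  6^4 ≡ 0² = 0 ≡ 0 (mod 12)
4 is a power of 2, so 6^4 is the last square: ≡ 0 (mod 12)
Result: 6^4 ≡ 0 (mod 12)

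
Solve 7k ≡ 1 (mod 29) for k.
25

Using Extended Euclidean Algorithm:
gcd(7, 29) = 1
Bezout coefficients: 7 × -4 + 29 × 1 = 1
So 7 × -4 ≡ 1 (mod 29)
The inverse is -4 mod 29 = 25
Verification: 7 × 25 = 175 = 6 × 29 + 1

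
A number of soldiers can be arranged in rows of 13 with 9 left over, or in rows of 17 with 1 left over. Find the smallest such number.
M = 13 × 17 = 221. M₁ = 17, y₁ ≡ 10 (mod 13). M₂ = 13, y₂ ≡ 4 (mod 17). t = 9×17×10 + 1×13×4 ≡ 35 (mod 221). The smallest positive such number is 35.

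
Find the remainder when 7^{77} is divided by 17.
By Fermat: 7^{16} ≡ 1 (mod 17). 77 = 4×16 + 13. So 7^{77} ≡ 7^{13} ≡ 6 (mod 17)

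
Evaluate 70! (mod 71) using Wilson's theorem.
By Wilson's theorem, (70)! ≡ -1 ≡ 70 (mod 71)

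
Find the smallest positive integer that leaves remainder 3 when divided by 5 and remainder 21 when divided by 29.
M = 5 × 29 = 145. M₁ = 29, y₁ ≡ 4 (mod 5). M₂ = 5, y₂ ≡ 6 (mod 29). t = 3×29×4 + 21×5×6 ≡ 108 (mod 145). The smallest positive such number is 108.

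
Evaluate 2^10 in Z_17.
10 = 8 + 2 (binary 1010). Repeated squaring mod 17: 2^1 ≡ 2; 2^2 ≡ 2² = 4 ≡ 4; 2^4 ≡ 4² = 16 ≡ 16; 2^8 ≡ 16² = 256 ≡ 1. Multiply: 2^10 = 2^8 × 2^2 ≡ 1 × 4 (mod 17): 1 × 4 = 4 ≡ 4. So 2^10 ≡ 4 (mod 17).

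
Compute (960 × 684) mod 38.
0

(960 × 684) = 656640
656640 mod 38 = 0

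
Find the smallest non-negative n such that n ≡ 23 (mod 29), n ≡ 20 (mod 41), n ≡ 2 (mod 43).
5678

Using the Chinese Remainder Theorem:
M = product of moduli = 51127
For equation 1: M_1 = 1763, 1763 ≡ 23 (mod 29), inverse of 1763 mod 29 is 24 (check: 23 × 24 = 552 ≡ 1 (mod 29))
For equation 2: M_2 = 1247, 1247 ≡ 17 (mod 41), inverse of 1247 mod 41 is 29 (check: 17 × 29 = 493 ≡ 1 (mod 41))
For equation 3: M_3 = 1189, 1189 ≡ 28 (mod 43), inverse of 1189 mod 43 is 20 (check: 28 × 20 = 560 ≡ 1 (mod 43))
Combine: n ≡ Σ r_i×M_i×(M_i⁻¹ mod m_i) = 23×1763×24 + 20×1247×29 + 2×1189×20 = 973176 + 723260 + 47560 = 1743996
1743996 mod 51127 = 5678
n ≡ 5678 (mod 51127)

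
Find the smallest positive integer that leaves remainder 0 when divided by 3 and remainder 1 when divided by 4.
M = 3 × 4 = 12. M₁ = 4, y₁ ≡ 1 (mod 3). M₂ = 3, y₂ ≡ 3 (mod 4). n = 0×4×1 + 1×3×3 ≡ 9 (mod 12). The smallest positive such number is 9.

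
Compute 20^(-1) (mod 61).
20^(-1) ≡ 58 (mod 61). Verification: 20 × 58 = 1160 ≡ 1 (mod 61)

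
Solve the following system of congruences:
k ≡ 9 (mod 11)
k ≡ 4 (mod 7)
53

Using the Chinese Remainder Theorem:
M = product of moduli = 77
For equation 1: M_1 = 7, 7 ≡ 7 (mod 11), inverse of 7 mod 11 is 8 (check: 7 × 8 = 56 ≡ 1 (mod 11))
For equation 2: M_2 = 11, 11 ≡ 4 (mod 7), inverse of 11 mod 7 is 2 (check: 4 × 2 = 8 ≡ 1 (mod 7))
Combine: k ≡ Σ r_i×M_i×(M_i⁻¹ mod m_i) = 9×7×8 + 4×11×2 = 504 + 88 = 592
592 mod 77 = 53
k ≡ 53 (mod 77)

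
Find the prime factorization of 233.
233

Divide by primes starting from smallest:
233 ÷ 233 = 1

233 = 233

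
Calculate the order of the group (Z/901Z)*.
832

Prime factorization: 901 = 17 × 53
Using the formula φ(n) = n × Π(1 - 1/p) for each prime factor p:
φ(901) = 901 × (1 - 1/17) × (1 - 1/53)
φ(901) = 832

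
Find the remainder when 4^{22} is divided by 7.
By Fermat: 4^{6} ≡ 1 (mod 7). 22 = 3×6 + 4. So 4^{22} ≡ 4^{4} ≡ 4 (mod 7)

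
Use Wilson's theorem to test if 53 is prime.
(52)! mod 53 = 52. Since 52 ≡ -1 (mod 53), 53 is prime.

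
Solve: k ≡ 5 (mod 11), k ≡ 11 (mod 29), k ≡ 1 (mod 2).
M = 11 × 29 × 2 = 638. M₁ = 58, y₁ ≡ 4 (mod 11). M₂ = 22, y₂ ≡ 4 (mod 29). M₃ = 319, y₃ ≡ 1 (mod 2). k = 5×58×4 + 11×22×4 + 1×319×1 ≡ 533 (mod 638)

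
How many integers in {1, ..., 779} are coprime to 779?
720

Prime factorization: 779 = 19 × 41
Using the formula φ(n) = n × Π(1 - 1/p) for each prime factor p:
φ(779) = 779 × (1 - 1/19) × (1 - 1/41)
φ(779) = 720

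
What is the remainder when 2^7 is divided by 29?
7 = 4 + 2 + 1 (binary 111). Repeated squaring mod 29: 2^1 ≡ 2; 2^2 ≡ 2² = 4 ≡ 4; 2^4 ≡ 4² = 16 ≡ 16. Multiply: 2^7 = 2^4 × 2^2 × 2^1 ≡ 16 × 4 × 2 (mod 29): 16 × 4 = 64 ≡ 6; 6 × 2 = 12 ≡ 12. So 2^7 ≡ 12 (mod 29).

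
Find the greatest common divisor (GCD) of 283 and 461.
1

Using the Euclidean algorithm:
283 = 0 × 461 + 283
461 = 1 × 283 + 178
283 = 1 × 178 + 105
178 = 1 × 105 + 73
105 = 1 × 73 + 32
73 = 2 × 32 + 9
32 = 3 × 9 + 5
9 = 1 × 5 + 4
5 = 1 × 4 + 1
4 = 4 × 1 + 0

GCD(283, 461) = 1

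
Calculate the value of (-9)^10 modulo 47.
(-9) ≡ 38 (mod 47). 10 = 8 + 2 (binary 1010). Repeated squaring mod 47: 38^1 ≡ 38; 38^2 ≡ 38² = 1444 ≡ 34; 38^4 ≡ 34² = 1156 ≡ 28; 38^8 ≡ 28² = 784 ≡ 32. Multiply: (-9)^10 ≡ 38^8 × 38^2 ≡ 32 × 34 (mod 47): 32 × 34 = 1088 ≡ 7. So (-9)^10 ≡ 7 (mod 47).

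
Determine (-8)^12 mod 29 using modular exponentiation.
Using repeated squaring. (-8) ≡ 21 (mod 29). 12 = 8 + 4 (binary 1100). Repeated squaring mod 29: 21^1 ≡ 21; 21^2 ≡ 21² = 441 ≡ 6; 21^4 ≡ 6² = 36 ≡ 7; 21^8 ≡ 7² = 49 ≡ 20. Multiply: (-8)^12 ≡ 21^8 × 21^4 ≡ 20 × 7 (mod 29): 20 × 7 = 140 ≡ 24. So (-8)^12 ≡ 24 (mod 29).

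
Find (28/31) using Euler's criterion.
(28/31) = 28^{15} mod 31 = 1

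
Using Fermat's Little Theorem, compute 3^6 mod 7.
By Fermat's Little Theorem, 3^{6} ≡ 1 (mod 7) since 7 is prime and gcd(3, 7) = 1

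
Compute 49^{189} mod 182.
77

Using successive squaring:
Binary expansion of 189: 10111101
Powers of 49 mod 182 (each is the square of the previous):
  49^1 ≡ 49 (mod 182)
  49^2 ≡ 49² = 2401 ≡ 35 (mod 182)
  49^4 ≡ 35² = 1225 ≡ 133 (mod 182)
  49^8 ≡ 133² = 17689 ≡ 35 (mod 182)
  49^16 ≡ 35² = 1225 ≡ 133 (mod 182)
  49^32 ≡ 133² = 17689 ≡ 35 (mod 182)
  49^64 ≡ 35² = 1225 ≡ 133 (mod 182)
  49^128 ≡ 133² = 17689 ≡ 35 (mod 182)
189 = 128 + 32 + 16 + 8 + 4 + 1, so 49^189 = 49^128 × 49^32 × 49^16 × 49^8 × 49^4 × 49^1 ≡ 35 × 35 × 133 × 35 × 133 × 49 (mod 182)
Multiplying step by step:
  35 × 35 = 1225 ≡ 133 (mod 182)
  133 × 133 = 17689 ≡ 35 (mod 182)
  35 × 35 = 1225 ≡ 133 (mod 182)
  133 × 133 = 17689 ≡ 35 (mod 182)
  35 × 49 = 1715 ≡ 77 (mod 182)
Result: 49^189 ≡ 77 (mod 182)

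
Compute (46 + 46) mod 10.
2

(46 + 46) = 92
92 mod 10 = 2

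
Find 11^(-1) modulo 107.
39

Using Extended Euclidean Algorithm:
gcd(11, 107) = 1
Bezout coefficients: 11 × 39 + 107 × -4 = 1
So 11 × 39 ≡ 1 (mod 107)
The inverse is 39 mod 107 = 39
Verification: 11 × 39 = 429 = 4 × 107 + 1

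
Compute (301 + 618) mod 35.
9

(301 + 618) = 919
919 mod 35 = 9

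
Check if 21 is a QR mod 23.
By Euler's criterion: 21^{11} ≡ 22 (mod 23). Since this equals -1 (≡ 22), 21 is not a QR.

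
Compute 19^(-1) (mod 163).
19^(-1) ≡ 103 (mod 163). Verification: 19 × 103 = 1957 ≡ 1 (mod 163)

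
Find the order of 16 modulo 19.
Powers of 16 mod 19: 16^1≡16, 16^2≡9, 16^3≡11, 16^4≡5, 16^5≡4, 16^6≡7, 16^7≡17, 16^8≡6, 16^9≡1. Order = 9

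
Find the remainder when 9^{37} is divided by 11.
By Fermat: 9^{10} ≡ 1 (mod 11). 37 = 3×10 + 7. So 9^{37} ≡ 9^{7} ≡ 4 (mod 11)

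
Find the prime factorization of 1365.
3 × 5 × 7 × 13

Divide by primes starting from smallest:
1365 ÷ 3 = 455
455 ÷ 5 = 91
91 ÷ 7 = 13
13 ÷ 13 = 1

1365 = 3 × 5 × 7 × 13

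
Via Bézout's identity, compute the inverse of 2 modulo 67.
Extended GCD: 2(-33) + 67(1) = 1. So 2^(-1) ≡ 34 ≡ 34 (mod 67). Verify: 2 × 34 = 68 ≡ 1 (mod 67)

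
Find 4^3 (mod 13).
3 = 2 + 1 (binary 11). Repeated squaring mod 13: 4^1 ≡ 4; 4^2 ≡ 4² = 16 ≡ 3. Multiply: 4^3 = 4^2 × 4^1 ≡ 3 × 4 (mod 13): 3 × 4 = 12 ≡ 12. So 4^3 ≡ 12 (mod 13).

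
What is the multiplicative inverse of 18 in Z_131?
18^(-1) ≡ 51 (mod 131). Verification: 18 × 51 = 918 ≡ 1 (mod 131)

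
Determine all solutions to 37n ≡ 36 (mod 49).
46

Since gcd(37, 49) = 1 divides 36, a solution exists.
Multiply both sides by the inverse of 37 mod 49:
  37^(-1) mod 49 = 4
  x ≡ 4 × 36 ≡ 144 ≡ 46 (mod 49)
Verification: 37 × 46 = 1702 = 34 × 49 + 36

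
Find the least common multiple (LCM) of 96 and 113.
10848

First find GCD(96, 113) using the Euclidean algorithm:
96 = 0 × 113 + 96
113 = 1 × 96 + 17
96 = 5 × 17 + 11
17 = 1 × 11 + 6
11 = 1 × 6 + 5
6 = 1 × 5 + 1
5 = 5 × 1 + 0
GCD(96, 113) = 1

LCM formula: LCM(a, b) = (a × b) / GCD(a, b)
LCM(96, 113) = (96 × 113) / 1
LCM(96, 113) = 10848 / 1
LCM(96, 113) = 10848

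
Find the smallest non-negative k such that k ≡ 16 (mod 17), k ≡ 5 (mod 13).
135

Using the Chinese Remainder Theorem:
M = product of moduli = 221
For equation 1: M_1 = 13, 13 ≡ 13 (mod 17), inverse of 13 mod 17 is 4 (check: 13 × 4 = 52 ≡ 1 (mod 17))
For equation 2: M_2 = 17, 17 ≡ 4 (mod 13), inverse of 17 mod 13 is 10 (check: 4 × 10 = 40 ≡ 1 (mod 13))
Combine: k ≡ Σ r_i×M_i×(M_i⁻¹ mod m_i) = 16×13×4 + 5×17×10 = 832 + 850 = 1682
1682 mod 221 = 135
k ≡ 135 (mod 221)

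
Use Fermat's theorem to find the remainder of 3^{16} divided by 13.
3

By Fermat's Little Theorem, a^(p-1) ≡ 1 (mod p) for prime p and gcd(a, p) = 1
Here p = 13, so 3^12 ≡ 1 (mod 13)
We can reduce the exponent: 16 mod 12 = 4
So 3^16 ≡ 3^4 (mod 13)
Computing: 3^4 mod 13 = 3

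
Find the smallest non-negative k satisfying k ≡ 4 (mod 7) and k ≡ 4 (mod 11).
M = 7 × 11 = 77. M₁ = 11, y₁ ≡ 2 (mod 7). M₂ = 7, y₂ ≡ 8 (mod 11). k = 4×11×2 + 4×7×8 ≡ 4 (mod 77)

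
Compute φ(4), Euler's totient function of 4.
2

Prime factorization: 4 = 2^2
Using the formula φ(n) = n × Π(1 - 1/p) for each prime factor p:
φ(4) = 4 × (1 - 1/2)
φ(4) = 2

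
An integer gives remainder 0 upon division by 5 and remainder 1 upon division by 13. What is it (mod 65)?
M = 5 × 13 = 65. M₁ = 13, y₁ ≡ 2 (mod 5). M₂ = 5, y₂ ≡ 8 (mod 13). n = 0×13×2 + 1×5×8 ≡ 40 (mod 65). The smallest positive such number is 40.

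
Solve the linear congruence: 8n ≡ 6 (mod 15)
12

Since gcd(8, 15) = 1 divides 6, a solution exists.
Multiply both sides by the inverse of 8 mod 15:
  8^(-1) mod 15 = 2
  x ≡ 2 × 6 ≡ 12 ≡ 12 (mod 15)
Verification: 8 × 12 = 96 = 6 × 15 + 6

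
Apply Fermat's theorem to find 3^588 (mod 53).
By Fermat: 3^{52} ≡ 1 (mod 53). 588 ≡ 16 (mod 52). So 3^{588} ≡ 3^{16} ≡ 15 (mod 53)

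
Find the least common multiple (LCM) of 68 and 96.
1632

First find GCD(68, 96) using the Euclidean algorithm:
68 = 0 × 96 + 68
96 = 1 × 68 + 28
68 = 2 × 28 + 12
28 = 2 × 12 + 4
12 = 3 × 4 + 0
GCD(68, 96) = 4

LCM formula: LCM(a, b) = (a × b) / GCD(a, b)
LCM(68, 96) = (68 × 96) / 4
LCM(68, 96) = 6528 / 4
LCM(68, 96) = 1632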